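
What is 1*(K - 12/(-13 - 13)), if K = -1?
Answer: -7/13 ≈ -0.53846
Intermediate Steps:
1*(K - 12/(-13 - 13)) = 1*(-1 - 12/(-13 - 13)) = 1*(-1 - 12/(-26)) = 1*(-1 - 12*(-1/26)) = 1*(-1 + 6/13) = 1*(-7/13) = -7/13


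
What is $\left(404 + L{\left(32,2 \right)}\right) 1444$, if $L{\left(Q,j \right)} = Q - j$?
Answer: $626696$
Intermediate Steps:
$\left(404 + L{\left(32,2 \right)}\right) 1444 = \left(404 + \left(32 - 2\right)\right) 1444 = \left(404 + 30\right) 1444 = 434 \cdot 1444 = 626696$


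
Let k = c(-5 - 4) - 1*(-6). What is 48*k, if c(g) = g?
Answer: -144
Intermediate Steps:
k = -3 (k = (-5 - 4) - 1*(-6) = -9 + 6 = -3)
48*k = 48*(-3) = -144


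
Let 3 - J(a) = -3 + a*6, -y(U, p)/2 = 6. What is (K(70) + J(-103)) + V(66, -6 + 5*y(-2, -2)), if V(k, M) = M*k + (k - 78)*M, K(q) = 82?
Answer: -2858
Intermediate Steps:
y(U, p) = -12 (y(U, p) = -2*6 = -12)
V(k, M) = M*k + M*(-78 + k) (V(k, M) = M*k + (-78 + k)*M = M*k + M*(-78 + k))
J(a) = 6 - 6*a (J(a) = 3 - (-3 + a*6) = 3 - (-3 + 6*a) = 3 + (3 - 6*a) = 6 - 6*a)
(K(70) + J(-103)) + V(66, -6 + 5*y(-2, -2)) = (82 + (6 - 6*(-103))) + 2*(-6 + 5*(-12))*(-39 + 66) = (82 + (6 + 618)) + 2*(-6 - 60)*27 = (82 + 624) + 2*(-66)*27 = 706 - 3564 = -2858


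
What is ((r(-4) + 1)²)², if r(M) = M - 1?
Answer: 256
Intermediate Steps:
r(M) = -1 + M
((r(-4) + 1)²)² = (((-1 - 4) + 1)²)² = ((-5 + 1)²)² = ((-4)²)² = 16² = 256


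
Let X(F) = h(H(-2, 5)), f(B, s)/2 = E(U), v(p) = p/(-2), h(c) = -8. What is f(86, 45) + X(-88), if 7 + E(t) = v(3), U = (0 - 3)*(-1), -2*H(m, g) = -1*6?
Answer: -25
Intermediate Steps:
H(m, g) = 3 (H(m, g) = -(-1)*6/2 = -1/2*(-6) = 3)
U = 3 (U = -3*(-1) = 3)
v(p) = -p/2 (v(p) = p*(-1/2) = -p/2)
E(t) = -17/2 (E(t) = -7 - 1/2*3 = -7 - 3/2 = -17/2)
f(B, s) = -17 (f(B, s) = 2*(-17/2) = -17)
X(F) = -8
f(86, 45) + X(-88) = -17 - 8 = -25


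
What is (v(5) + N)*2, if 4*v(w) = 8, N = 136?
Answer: 276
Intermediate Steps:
v(w) = 2 (v(w) = (¼)*8 = 2)
(v(5) + N)*2 = (2 + 136)*2 = 138*2 = 276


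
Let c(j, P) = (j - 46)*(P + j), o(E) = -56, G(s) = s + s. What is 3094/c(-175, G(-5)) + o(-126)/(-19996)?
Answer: 72576/924815 ≈ 0.078476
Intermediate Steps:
G(s) = 2*s
c(j, P) = (-46 + j)*(P + j)
3094/c(-175, G(-5)) + o(-126)/(-19996) = 3094/((-175)² - 92*(-5) - 46*(-175) + (2*(-5))*(-175)) - 56/(-19996) = 3094/(30625 - 46*(-10) + 8050 - 10*(-175)) - 56*(-1/19996) = 3094/(30625 + 460 + 8050 + 1750) + 14/4999 = 3094/40885 + 14/4999 = 3094*(1/40885) + 14/4999 = 14/185 + 14/4999 = 72576/924815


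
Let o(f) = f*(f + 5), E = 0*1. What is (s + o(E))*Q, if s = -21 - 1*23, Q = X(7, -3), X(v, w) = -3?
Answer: 132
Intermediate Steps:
Q = -3
E = 0
o(f) = f*(5 + f)
s = -44 (s = -21 - 23 = -44)
(s + o(E))*Q = (-44 + 0*(5 + 0))*(-3) = (-44 + 0*5)*(-3) = (-44 + 0)*(-3) = -44*(-3) = 132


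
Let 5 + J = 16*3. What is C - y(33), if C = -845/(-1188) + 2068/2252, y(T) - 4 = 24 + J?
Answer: -46397993/668844 ≈ -69.370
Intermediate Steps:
J = 43 (J = -5 + 16*3 = -5 + 48 = 43)
y(T) = 71 (y(T) = 4 + (24 + 43) = 4 + 67 = 71)
C = 1089931/668844 (C = -845*(-1/1188) + 2068*(1/2252) = 845/1188 + 517/563 = 1089931/668844 ≈ 1.6296)
C - y(33) = 1089931/668844 - 1*71 = 1089931/668844 - 71 = -46397993/668844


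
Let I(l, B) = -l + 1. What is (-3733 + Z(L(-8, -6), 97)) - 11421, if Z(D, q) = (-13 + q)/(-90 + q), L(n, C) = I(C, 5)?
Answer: -15142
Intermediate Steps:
I(l, B) = 1 - l
L(n, C) = 1 - C
Z(D, q) = (-13 + q)/(-90 + q)
(-3733 + Z(L(-8, -6), 97)) - 11421 = (-3733 + (-13 + 97)/(-90 + 97)) - 11421 = (-3733 + 84/7) - 11421 = (-3733 + (⅐)*84) - 11421 = (-3733 + 12) - 11421 = -3721 - 11421 = -15142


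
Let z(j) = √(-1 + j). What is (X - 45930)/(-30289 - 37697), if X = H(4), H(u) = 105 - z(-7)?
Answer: 15275/22662 + I*√2/33993 ≈ 0.67404 + 4.1603e-5*I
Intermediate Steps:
H(u) = 105 - 2*I*√2 (H(u) = 105 - √(-1 - 7) = 105 - √(-8) = 105 - 2*I*√2)
X = 105 - 2*I*√2 ≈ 105.0 - 2.8284*I
(X - 45930)/(-30289 - 37697) = ((105 - 2*I*√2) - 45930)/(-30289 - 37697) = (-45825 - 2*I*√2)/(-67986) = (-45825 - 2*I*√2)*(-1/67986) = 15275/22662 + I*√2/33993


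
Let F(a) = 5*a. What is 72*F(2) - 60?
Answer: 660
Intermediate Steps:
72*F(2) - 60 = 72*(5*2) - 60 = 72*10 - 60 = 720 - 60 = 660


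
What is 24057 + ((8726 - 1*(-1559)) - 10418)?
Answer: 23924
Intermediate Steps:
24057 + ((8726 - 1*(-1559)) - 10418) = 24057 + ((8726 + 1559) - 10418) = 24057 + (10285 - 10418) = 24057 - 133 = 23924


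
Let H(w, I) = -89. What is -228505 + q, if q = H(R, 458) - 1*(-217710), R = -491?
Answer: -10884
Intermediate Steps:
q = 217621 (q = -89 - 1*(-217710) = -89 + 217710 = 217621)
-228505 + q = -228505 + 217621 = -10884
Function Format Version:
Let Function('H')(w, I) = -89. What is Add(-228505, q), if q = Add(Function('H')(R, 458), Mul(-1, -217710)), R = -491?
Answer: -10884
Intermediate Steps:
q = 217621 (q = Add(-89, Mul(-1, -217710)) = Add(-89, 217710) = 217621)
Add(-228505, q) = Add(-228505, 217621) = -10884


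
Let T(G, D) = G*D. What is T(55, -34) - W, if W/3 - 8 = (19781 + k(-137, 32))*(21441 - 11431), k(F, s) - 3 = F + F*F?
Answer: -1153634374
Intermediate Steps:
T(G, D) = D*G
k(F, s) = 3 + F + F² (k(F, s) = 3 + (F + F*F) = 3 + (F + F²) = 3 + F + F²)
W = 1153632504 (W = 24 + 3*((19781 + (3 - 137 + (-137)²))*(21441 - 11431)) = 24 + 3*((19781 + (3 - 137 + 18769))*10010) = 24 + 3*((19781 + 18635)*10010) = 24 + 3*(38416*10010) = 24 + 3*384544160 = 24 + 1153632480 = 1153632504)
T(55, -34) - W = -34*55 - 1*1153632504 = -1870 - 1153632504 = -1153634374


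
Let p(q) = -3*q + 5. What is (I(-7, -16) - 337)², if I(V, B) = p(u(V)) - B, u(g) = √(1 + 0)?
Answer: 101761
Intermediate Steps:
u(g) = 1 (u(g) = √1 = 1)
p(q) = 5 - 3*q
I(V, B) = 2 - B (I(V, B) = (5 - 3*1) - B = (5 - 3) - B = 2 - B)
(I(-7, -16) - 337)² = ((2 - 1*(-16)) - 337)² = ((2 + 16) - 337)² = (18 - 337)² = (-319)² = 101761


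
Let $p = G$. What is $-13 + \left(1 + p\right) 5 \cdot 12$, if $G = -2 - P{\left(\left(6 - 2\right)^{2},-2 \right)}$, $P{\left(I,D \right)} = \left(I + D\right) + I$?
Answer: $-1873$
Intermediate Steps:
$P{\left(I,D \right)} = D + 2 I$ ($P{\left(I,D \right)} = \left(D + I\right) + I = D + 2 I$)
$G = -32$ ($G = -2 - \left(-2 + 2 \left(6 - 2\right)^{2}\right) = -2 - \left(-2 + 2 \cdot 4^{2}\right) = -2 - \left(-2 + 2 \cdot 16\right) = -2 - \left(-2 + 32\right) = -2 - 30 = -32$)
$p = -32$
$-13 + \left(1 + p\right) 5 \cdot 12 = -13 + \left(1 - 32\right) 5 \cdot 12 = -13 + \left(-31\right) 5 \cdot 12 = -13 - 1860 = -1873$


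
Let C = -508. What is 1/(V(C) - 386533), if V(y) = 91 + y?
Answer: -1/386950 ≈ -2.5843e-6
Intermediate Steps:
1/(V(C) - 386533) = 1/((91 - 508) - 386533) = 1/(-417 - 386533) = 1/(-386950) = -1/386950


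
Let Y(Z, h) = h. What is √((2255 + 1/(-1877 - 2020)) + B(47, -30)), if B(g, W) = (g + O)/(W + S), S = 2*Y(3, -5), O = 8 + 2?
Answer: √1521073710230/25980 ≈ 47.472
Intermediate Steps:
O = 10
S = -10 (S = 2*(-5) = -10)
B(g, W) = (10 + g)/(-10 + W) (B(g, W) = (g + 10)/(W - 10) = (10 + g)/(-10 + W))
√((2255 + 1/(-1877 - 2020)) + B(47, -30)) = √((2255 + 1/(-1877 - 2020)) + (10 + 47)/(-10 - 30)) = √((2255 + 1/(-3897)) + 57/(-40)) = √((2255 - 1/3897) - 1/40*57) = √(8787734/3897 - 57/40) = √(351287231/155880) = √1521073710230/25980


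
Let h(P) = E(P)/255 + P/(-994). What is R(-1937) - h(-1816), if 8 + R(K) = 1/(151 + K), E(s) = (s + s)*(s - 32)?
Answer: -1986673580589/75449570 ≈ -26331.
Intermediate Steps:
E(s) = 2*s*(-32 + s) (E(s) = (2*s)*(-32 + s) = 2*s*(-32 + s))
R(K) = -8 + 1/(151 + K)
h(P) = -P/994 + 2*P*(-32 + P)/255 (h(P) = (2*P*(-32 + P))/255 + P/(-994) = (2*P*(-32 + P))*(1/255) + P*(-1/994) = 2*P*(-32 + P)/255 - P/994 = -P/994 + 2*P*(-32 + P)/255)
R(-1937) - h(-1816) = (-1207 - 8*(-1937))/(151 - 1937) - (-1816)*(-63871 + 1988*(-1816))/253470 = (-1207 + 15496)/(-1786) - (-1816)*(-63871 - 3610208)/253470 = -1/1786*14289 - (-1816)*(-3674079)/253470 = -14289/1786 - 1*1112021244/42245 = -14289/1786 - 1112021244/42245 = -1986673580589/75449570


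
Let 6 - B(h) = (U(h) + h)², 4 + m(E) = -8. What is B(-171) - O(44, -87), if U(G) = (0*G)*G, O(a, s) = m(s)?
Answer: -29223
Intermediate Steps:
m(E) = -12 (m(E) = -4 - 8 = -12)
O(a, s) = -12
U(G) = 0 (U(G) = 0*G = 0)
B(h) = 6 - h² (B(h) = 6 - (0 + h)² = 6 - h²)
B(-171) - O(44, -87) = (6 - 1*(-171)²) - 1*(-12) = (6 - 1*29241) + 12 = (6 - 29241) + 12 = -29235 + 12 = -29223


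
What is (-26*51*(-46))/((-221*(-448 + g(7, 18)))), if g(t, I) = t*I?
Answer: 6/7 ≈ 0.85714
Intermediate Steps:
g(t, I) = I*t
(-26*51*(-46))/((-221*(-448 + g(7, 18)))) = (-26*51*(-46))/((-221*(-448 + 18*7))) = (-1326*(-46))/((-221*(-448 + 126))) = 60996/((-221*(-322))) = 60996/71162 = 60996*(1/71162) = 6/7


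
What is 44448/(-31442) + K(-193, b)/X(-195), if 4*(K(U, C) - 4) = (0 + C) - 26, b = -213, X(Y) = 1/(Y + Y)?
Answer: 683583237/31442 ≈ 21741.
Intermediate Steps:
X(Y) = 1/(2*Y)
K(U, C) = -5/2 + C/4 (K(U, C) = 4 + ((0 + C) - 26)/4 = 4 + (C - 26)/4 = 4 + (-26 + C)/4 = 4 + (-13/2 + C/4) = -5/2 + C/4)
44448/(-31442) + K(-193, b)/X(-195) = 44448/(-31442) + (-5/2 + (1/4)*(-213))/(((1/2)/(-195))) = 44448*(-1/31442) + (-5/2 - 213/4)/(((1/2)*(-1/195))) = -22224/15721 - 223/(4*(-1/390)) = -22224/15721 - 223/4*(-390) = -22224/15721 + 43485/2 = 683583237/31442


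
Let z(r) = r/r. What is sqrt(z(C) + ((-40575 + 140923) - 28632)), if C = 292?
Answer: sqrt(71717) ≈ 267.80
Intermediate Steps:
z(r) = 1
sqrt(z(C) + ((-40575 + 140923) - 28632)) = sqrt(1 + ((-40575 + 140923) - 28632)) = sqrt(1 + (100348 - 28632)) = sqrt(1 + 71716) = sqrt(71717)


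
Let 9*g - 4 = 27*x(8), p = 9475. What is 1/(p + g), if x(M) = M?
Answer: 9/85495 ≈ 0.00010527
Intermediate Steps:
g = 220/9 (g = 4/9 + (27*8)/9 = 4/9 + (⅑)*216 = 4/9 + 24 = 220/9 ≈ 24.444)
1/(p + g) = 1/(9475 + 220/9) = 1/(85495/9) = 9/85495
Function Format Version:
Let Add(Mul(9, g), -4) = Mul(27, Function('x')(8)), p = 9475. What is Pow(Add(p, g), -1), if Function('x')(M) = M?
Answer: Rational(9, 85495) ≈ 0.00010527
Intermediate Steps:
g = Rational(220, 9) (g = Add(Rational(4, 9), Mul(Rational(1, 9), Mul(27, 8))) = Add(Rational(4, 9), Mul(Rational(1, 9), 216)) = Add(Rational(4, 9), 24) = Rational(220, 9) ≈ 24.444)
Pow(Add(p, g), -1) = Pow(Add(9475, Rational(220, 9)), -1) = Pow(Rational(85495, 9), -1) = Rational(9, 85495)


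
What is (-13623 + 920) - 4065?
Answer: -16768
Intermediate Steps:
(-13623 + 920) - 4065 = -12703 - 4065 = -16768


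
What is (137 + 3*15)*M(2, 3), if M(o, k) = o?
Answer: 364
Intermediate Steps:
(137 + 3*15)*M(2, 3) = (137 + 3*15)*2 = (137 + 45)*2 = 182*2 = 364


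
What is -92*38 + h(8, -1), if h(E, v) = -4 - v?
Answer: -3499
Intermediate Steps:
-92*38 + h(8, -1) = -92*38 + (-4 - 1*(-1)) = -3496 + (-4 + 1) = -3496 - 3 = -3499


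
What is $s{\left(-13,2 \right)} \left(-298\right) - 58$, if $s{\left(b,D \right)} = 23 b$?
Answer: $89044$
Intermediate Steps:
$s{\left(-13,2 \right)} \left(-298\right) - 58 = 23 \left(-13\right) \left(-298\right) - 58 = \left(-299\right) \left(-298\right) - 58 = 89102 - 58 = 89044$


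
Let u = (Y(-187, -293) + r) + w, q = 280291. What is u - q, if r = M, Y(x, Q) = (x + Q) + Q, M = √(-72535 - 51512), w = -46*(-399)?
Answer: -262710 + 3*I*√13783 ≈ -2.6271e+5 + 352.2*I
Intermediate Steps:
w = 18354
M = 3*I*√13783 (M = √(-124047) = 3*I*√13783 ≈ 352.2*I)
Y(x, Q) = x + 2*Q (Y(x, Q) = (Q + x) + Q = x + 2*Q)
r = 3*I*√13783 ≈ 352.2*I
u = 17581 + 3*I*√13783 (u = ((-187 + 2*(-293)) + 3*I*√13783) + 18354 = ((-187 - 586) + 3*I*√13783) + 18354 = (-773 + 3*I*√13783) + 18354 = 17581 + 3*I*√13783 ≈ 17581.0 + 352.2*I)
u - q = (17581 + 3*I*√13783) - 1*280291 = (17581 + 3*I*√13783) - 280291 = -262710 + 3*I*√13783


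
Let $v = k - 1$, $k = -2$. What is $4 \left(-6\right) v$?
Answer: $72$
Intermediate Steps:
$v = -3$ ($v = -2 - 1 = -3$)
$4 \left(-6\right) v = 4 \left(-6\right) \left(-3\right) = \left(-24\right) \left(-3\right) = 72$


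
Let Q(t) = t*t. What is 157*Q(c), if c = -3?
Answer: 1413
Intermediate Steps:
Q(t) = t²
157*Q(c) = 157*(-3)² = 157*9 = 1413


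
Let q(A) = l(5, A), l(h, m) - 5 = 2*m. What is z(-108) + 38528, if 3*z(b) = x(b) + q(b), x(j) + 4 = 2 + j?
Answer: 38421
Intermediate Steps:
x(j) = -2 + j (x(j) = -4 + (2 + j) = -2 + j)
l(h, m) = 5 + 2*m
q(A) = 5 + 2*A
z(b) = 1 + b (z(b) = ((-2 + b) + (5 + 2*b))/3 = (3 + 3*b)/3 = 1 + b)
z(-108) + 38528 = (1 - 108) + 38528 = -107 + 38528 = 38421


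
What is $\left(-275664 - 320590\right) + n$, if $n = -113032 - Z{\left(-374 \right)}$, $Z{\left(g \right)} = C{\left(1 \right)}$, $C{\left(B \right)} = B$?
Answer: $-709287$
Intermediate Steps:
$Z{\left(g \right)} = 1$
$n = -113033$ ($n = -113032 - 1 = -113033$)
$\left(-275664 - 320590\right) + n = \left(-275664 - 320590\right) - 113033 = -596254 - 113033 = -709287$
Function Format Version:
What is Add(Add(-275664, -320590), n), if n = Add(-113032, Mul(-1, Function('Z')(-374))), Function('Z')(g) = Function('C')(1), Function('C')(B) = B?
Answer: -709287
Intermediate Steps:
Function('Z')(g) = 1
n = -113033 (n = Add(-113032, Mul(-1, 1)) = Add(-113032, -1) = -113033)
Add(Add(-275664, -320590), n) = Add(Add(-275664, -320590), -113033) = Add(-596254, -113033) = -709287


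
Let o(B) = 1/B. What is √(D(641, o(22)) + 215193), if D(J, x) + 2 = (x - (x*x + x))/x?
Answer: √104152422/22 ≈ 463.89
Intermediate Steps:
D(J, x) = -2 - x (D(J, x) = -2 + (x - (x*x + x))/x = -2 + (x - (x² + x))/x = -2 + (x - (x + x²))/x = -2 + (x + (-x - x²))/x = -2 + (-x²)/x = -2 - x)
√(D(641, o(22)) + 215193) = √((-2 - 1/22) + 215193) = √(-45/22 + 215193) = √(4734201/22) = √104152422/22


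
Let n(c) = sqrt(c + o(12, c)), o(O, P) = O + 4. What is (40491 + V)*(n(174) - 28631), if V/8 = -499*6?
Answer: -473528109 + 16539*sqrt(190) ≈ -4.7330e+8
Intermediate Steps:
V = -23952 (V = 8*(-499*6) = 8*(-2994) = -23952)
o(O, P) = 4 + O
n(c) = sqrt(16 + c) (n(c) = sqrt(c + (4 + 12)) = sqrt(c + 16) = sqrt(16 + c))
(40491 + V)*(n(174) - 28631) = (40491 - 23952)*(sqrt(16 + 174) - 28631) = 16539*(sqrt(190) - 28631) = 16539*(-28631 + sqrt(190)) = -473528109 + 16539*sqrt(190)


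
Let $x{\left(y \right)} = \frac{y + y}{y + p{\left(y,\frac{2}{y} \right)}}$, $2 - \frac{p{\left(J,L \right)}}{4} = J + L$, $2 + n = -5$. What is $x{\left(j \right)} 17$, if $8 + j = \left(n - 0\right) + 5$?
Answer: $- \frac{850}{97} \approx -8.7629$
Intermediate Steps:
$n = -7$ ($n = -2 - 5 = -7$)
$p{\left(J,L \right)} = 8 - 4 J - 4 L$ ($p{\left(J,L \right)} = 8 - 4 \left(J + L\right) = 8 - \left(4 J + 4 L\right) = 8 - 4 J - 4 L$)
$j = -10$ ($j = -8 + \left(\left(-7 - 0\right) + 5\right) = -8 + \left(\left(-7 + 0\right) + 5\right) = -8 + \left(-7 + 5\right) = -8 - 2 = -10$)
$x{\left(y \right)} = \frac{2 y}{8 - \frac{8}{y} - 3 y}$ ($x{\left(y \right)} = \frac{y + y}{y - \left(-8 + 4 y + 4 \cdot 2 \frac{1}{y}\right)} = \frac{2 y}{y - \left(-8 + 4 y + \frac{8}{y}\right)} = \frac{2 y}{8 - \frac{8}{y} - 3 y}$)
$x{\left(j \right)} 17 = - \frac{2 \left(-10\right)^{2}}{8 - 10 \left(-8 + 3 \left(-10\right)\right)} 17 = \left(-2\right) 100 \frac{1}{8 - 10 \left(-8 - 30\right)} 17 = \left(-2\right) 100 \frac{1}{8 - -380} \cdot 17 = \left(-2\right) 100 \frac{1}{8 + 380} \cdot 17 = \left(-2\right) 100 \cdot \frac{1}{388} \cdot 17 = \left(- \frac{50}{97}\right) 17 = - \frac{850}{97}$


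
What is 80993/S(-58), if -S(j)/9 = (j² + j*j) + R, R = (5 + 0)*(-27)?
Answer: -80993/59337 ≈ -1.3650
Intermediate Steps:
R = -135 (R = 5*(-27) = -135)
S(j) = 1215 - 18*j² (S(j) = -9*((j² + j*j) - 135) = -9*((j² + j²) - 135) = -9*(2*j² - 135) = -9*(-135 + 2*j²) = 1215 - 18*j²)
80993/S(-58) = 80993/(1215 - 18*(-58)²) = 80993/(1215 - 18*3364) = 80993/(1215 - 60552) = 80993/(-59337) = 80993*(-1/59337) = -80993/59337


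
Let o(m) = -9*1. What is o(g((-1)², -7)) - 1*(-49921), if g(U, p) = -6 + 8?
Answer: 49912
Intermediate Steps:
g(U, p) = 2
o(m) = -9
o(g((-1)², -7)) - 1*(-49921) = -9 - 1*(-49921) = -9 + 49921 = 49912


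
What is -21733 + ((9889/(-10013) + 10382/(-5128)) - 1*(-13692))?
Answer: -6661825661/828172 ≈ -8044.0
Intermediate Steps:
-21733 + ((9889/(-10013) + 10382/(-5128)) - 1*(-13692)) = -21733 + ((9889*(-1/10013) + 10382*(-1/5128)) + 13692) = -21733 + ((-319/323 - 5191/2564) + 13692) = -21733 + (-2494609/828172 + 13692) = -21733 + 11336836415/828172 = -6661825661/828172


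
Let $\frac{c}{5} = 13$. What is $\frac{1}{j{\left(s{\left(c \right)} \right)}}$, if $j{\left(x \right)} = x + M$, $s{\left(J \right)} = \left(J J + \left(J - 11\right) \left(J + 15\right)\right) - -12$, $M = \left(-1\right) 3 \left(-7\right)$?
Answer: $\frac{1}{8578} \approx 0.00011658$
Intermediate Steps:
$c = 65$ ($c = 5 \cdot 13 = 65$)
$M = 21$ ($M = \left(-3\right) \left(-7\right) = 21$)
$s{\left(J \right)} = 12 + J^{2} + \left(-11 + J\right) \left(15 + J\right)$ ($s{\left(J \right)} = \left(J^{2} + \left(-11 + J\right) \left(15 + J\right)\right) + 12 = 12 + J^{2} + \left(-11 + J\right) \left(15 + J\right)$)
$j{\left(x \right)} = 21 + x$ ($j{\left(x \right)} = x + 21 = 21 + x$)
$\frac{1}{j{\left(s{\left(c \right)} \right)}} = \frac{1}{21 + \left(-153 + 2 \cdot 65^{2} + 4 \cdot 65\right)} = \frac{1}{21 + \left(-153 + 2 \cdot 4225 + 260\right)} = \frac{1}{21 + \left(-153 + 8450 + 260\right)} = \frac{1}{21 + 8557} = \frac{1}{8578}$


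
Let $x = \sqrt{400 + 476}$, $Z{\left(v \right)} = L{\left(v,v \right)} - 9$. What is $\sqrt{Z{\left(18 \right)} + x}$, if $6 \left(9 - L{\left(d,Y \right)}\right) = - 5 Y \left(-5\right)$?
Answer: $\sqrt{-75 + 2 \sqrt{219}} \approx 6.7382 i$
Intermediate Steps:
$L{\left(d,Y \right)} = 9 - \frac{25 Y}{6}$ ($L{\left(d,Y \right)} = 9 - \frac{- 5 Y \left(-5\right)}{6} = 9 - \frac{25 Y}{6}$)
$Z{\left(v \right)} = - \frac{25 v}{6}$ ($Z{\left(v \right)} = \left(9 - \frac{25 v}{6}\right) - 9 = - \frac{25 v}{6}$)
$x = 2 \sqrt{219}$ ($x = \sqrt{876} = 2 \sqrt{219} \approx 29.597$)
$\sqrt{Z{\left(18 \right)} + x} = \sqrt{\left(- \frac{25}{6}\right) 18 + 2 \sqrt{219}} = \sqrt{-75 + 2 \sqrt{219}}$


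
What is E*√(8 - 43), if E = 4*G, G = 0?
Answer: 0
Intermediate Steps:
E = 0 (E = 4*0 = 0)
E*√(8 - 43) = 0*√(8 - 43) = 0*√(-35) = 0*(I*√35) = 0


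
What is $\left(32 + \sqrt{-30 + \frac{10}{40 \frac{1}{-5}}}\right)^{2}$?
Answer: $\frac{3971}{4} + 160 i \sqrt{5} \approx 992.75 + 357.77 i$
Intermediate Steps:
$\left(32 + \sqrt{-30 + \frac{10}{40 \frac{1}{-5}}}\right)^{2} = \left(32 + \sqrt{-30 + \frac{10}{40 \left(- \frac{1}{5}\right)}}\right)^{2} = \left(32 + \sqrt{-30 + \frac{10}{-8}}\right)^{2} = \left(32 + \sqrt{-30 + 10 \left(- \frac{1}{8}\right)}\right)^{2} = \left(32 + \sqrt{-30 - \frac{5}{4}}\right)^{2} = \left(32 + \sqrt{- \frac{125}{4}}\right)^{2} = \left(32 + \frac{5 i \sqrt{5}}{2}\right)^{2}$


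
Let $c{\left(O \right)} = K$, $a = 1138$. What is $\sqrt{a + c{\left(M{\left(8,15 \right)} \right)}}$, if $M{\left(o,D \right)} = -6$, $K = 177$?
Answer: $\sqrt{1315} \approx 36.263$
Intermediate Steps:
$c{\left(O \right)} = 177$
$\sqrt{a + c{\left(M{\left(8,15 \right)} \right)}} = \sqrt{1138 + 177} = \sqrt{1315}$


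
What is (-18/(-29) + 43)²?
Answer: 1600225/841 ≈ 1902.8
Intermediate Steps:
(-18/(-29) + 43)² = (-18*(-1/29) + 43)² = (18/29 + 43)² = (1265/29)² = 1600225/841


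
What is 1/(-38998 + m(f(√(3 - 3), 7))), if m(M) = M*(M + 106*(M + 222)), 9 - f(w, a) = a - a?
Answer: 1/181457 ≈ 5.5109e-6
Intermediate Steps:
f(w, a) = 9 (f(w, a) = 9 - (a - a) = 9 - 1*0 = 9 + 0 = 9)
m(M) = M*(23532 + 107*M) (m(M) = M*(M + 106*(222 + M)) = M*(M + (23532 + 106*M)) = M*(23532 + 107*M))
1/(-38998 + m(f(√(3 - 3), 7))) = 1/(-38998 + 9*(23532 + 107*9)) = 1/(-38998 + 9*(23532 + 963)) = 1/(-38998 + 9*24495) = 1/(-38998 + 220455) = 1/181457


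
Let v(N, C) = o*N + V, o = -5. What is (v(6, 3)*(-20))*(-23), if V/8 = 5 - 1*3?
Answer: -6440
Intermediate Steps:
V = 16 (V = 8*(5 - 1*3) = 8*(5 - 3) = 8*2 = 16)
v(N, C) = 16 - 5*N (v(N, C) = -5*N + 16 = 16 - 5*N)
(v(6, 3)*(-20))*(-23) = ((16 - 5*6)*(-20))*(-23) = ((16 - 30)*(-20))*(-23) = -14*(-20)*(-23) = 280*(-23) = -6440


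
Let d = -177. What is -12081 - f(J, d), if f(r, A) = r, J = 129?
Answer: -12210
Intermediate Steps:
-12081 - f(J, d) = -12081 - 1*129 = -12081 - 129 = -12210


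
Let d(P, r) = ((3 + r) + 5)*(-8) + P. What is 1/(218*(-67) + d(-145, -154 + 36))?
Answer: -1/13871 ≈ -7.2093e-5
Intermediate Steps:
d(P, r) = -64 + P - 8*r (d(P, r) = (8 + r)*(-8) + P = (-64 - 8*r) + P = -64 + P - 8*r)
1/(218*(-67) + d(-145, -154 + 36)) = 1/(218*(-67) + (-64 - 145 - 8*(-154 + 36))) = 1/(-14606 + (-64 - 145 - 8*(-118))) = 1/(-14606 + (-64 - 145 + 944)) = 1/(-14606 + 735) = 1/(-13871) = -1/13871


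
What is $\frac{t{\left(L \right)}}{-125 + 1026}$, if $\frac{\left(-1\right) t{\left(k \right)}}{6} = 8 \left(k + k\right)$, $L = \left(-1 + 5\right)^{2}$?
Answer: $- \frac{1536}{901} \approx -1.7048$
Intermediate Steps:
$L = 16$ ($L = 4^{2} = 16$)
$t{\left(k \right)} = - 96 k$ ($t{\left(k \right)} = - 6 \cdot 8 \left(k + k\right) = - 6 \cdot 8 \cdot 2 k = - 6 \cdot 16 k = - 96 k$)
$\frac{t{\left(L \right)}}{-125 + 1026} = \frac{\left(-96\right) 16}{-125 + 1026} = - \frac{1536}{901}$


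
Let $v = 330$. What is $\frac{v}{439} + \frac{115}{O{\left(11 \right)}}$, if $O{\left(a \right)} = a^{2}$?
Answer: $\frac{90415}{53119} \approx 1.7021$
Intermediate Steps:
$\frac{v}{439} + \frac{115}{O{\left(11 \right)}} = \frac{330}{439} + \frac{115}{11^{2}} = 330 \cdot \frac{1}{439} + \frac{115}{121} = \frac{330}{439} + 115 \cdot \frac{1}{121} = \frac{330}{439} + \frac{115}{121} = \frac{90415}{53119}$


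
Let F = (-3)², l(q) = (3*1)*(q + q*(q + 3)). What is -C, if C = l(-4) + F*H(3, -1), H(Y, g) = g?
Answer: 9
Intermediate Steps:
l(q) = 3*q + 3*q*(3 + q) (l(q) = 3*(q + q*(3 + q)) = 3*q + 3*q*(3 + q))
F = 9
C = -9 (C = 3*(-4)*(4 - 4) + 9*(-1) = 3*(-4)*0 - 9 = 0 - 9 = -9)
-C = -1*(-9) = 9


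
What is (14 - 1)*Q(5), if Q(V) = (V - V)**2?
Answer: 0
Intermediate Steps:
Q(V) = 0 (Q(V) = 0**2 = 0)
(14 - 1)*Q(5) = (14 - 1)*0 = 13*0 = 0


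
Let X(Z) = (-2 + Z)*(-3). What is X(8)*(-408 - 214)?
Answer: 11196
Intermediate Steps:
X(Z) = 6 - 3*Z
X(8)*(-408 - 214) = (6 - 3*8)*(-408 - 214) = (6 - 24)*(-622) = -18*(-622) = 11196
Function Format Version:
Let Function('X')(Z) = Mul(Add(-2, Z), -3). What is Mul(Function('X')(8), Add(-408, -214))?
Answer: 11196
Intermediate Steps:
Function('X')(Z) = Add(6, Mul(-3, Z))
Mul(Function('X')(8), Add(-408, -214)) = Mul(Add(6, Mul(-3, 8)), Add(-408, -214)) = Mul(Add(6, -24), -622) = Mul(-18, -622) = 11196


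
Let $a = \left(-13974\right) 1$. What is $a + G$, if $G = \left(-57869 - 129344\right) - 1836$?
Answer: $-203023$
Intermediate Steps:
$G = -189049$ ($G = -187213 - 1836 = -189049$)
$a = -13974$
$a + G = -13974 - 189049 = -203023$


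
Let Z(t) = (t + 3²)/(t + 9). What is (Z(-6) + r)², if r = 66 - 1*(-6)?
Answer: 5329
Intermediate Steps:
r = 72 (r = 66 + 6 = 72)
Z(t) = 1 (Z(t) = (t + 9)/(9 + t) = (9 + t)/(9 + t) = 1)
(Z(-6) + r)² = (1 + 72)² = 73² = 5329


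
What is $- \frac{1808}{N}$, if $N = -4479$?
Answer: $\frac{1808}{4479} \approx 0.40366$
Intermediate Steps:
$- \frac{1808}{N} = - \frac{1808}{-4479} = \left(-1808\right) \left(- \frac{1}{4479}\right) = \frac{1808}{4479}$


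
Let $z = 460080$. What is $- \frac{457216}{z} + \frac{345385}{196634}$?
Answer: $\frac{4312532491}{5654210670} \approx 0.76271$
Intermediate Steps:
$- \frac{457216}{z} + \frac{345385}{196634} = - \frac{457216}{460080} + \frac{345385}{196634} = \left(-457216\right) \frac{1}{460080} + 345385 \cdot \frac{1}{196634} = - \frac{28576}{28755} + \frac{345385}{196634} = \frac{4312532491}{5654210670}$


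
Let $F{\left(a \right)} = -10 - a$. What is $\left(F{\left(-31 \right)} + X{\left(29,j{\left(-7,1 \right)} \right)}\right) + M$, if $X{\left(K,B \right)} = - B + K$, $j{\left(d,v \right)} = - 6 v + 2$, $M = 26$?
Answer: $80$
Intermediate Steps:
$j{\left(d,v \right)} = 2 - 6 v$
$X{\left(K,B \right)} = K - B$
$\left(F{\left(-31 \right)} + X{\left(29,j{\left(-7,1 \right)} \right)}\right) + M = \left(\left(-10 - -31\right) + \left(29 - \left(2 - 6\right)\right)\right) + 26 = \left(\left(-10 + 31\right) + \left(29 - \left(2 - 6\right)\right)\right) + 26 = \left(21 + \left(29 - -4\right)\right) + 26 = \left(21 + \left(29 + 4\right)\right) + 26 = \left(21 + 33\right) + 26 = 54 + 26 = 80$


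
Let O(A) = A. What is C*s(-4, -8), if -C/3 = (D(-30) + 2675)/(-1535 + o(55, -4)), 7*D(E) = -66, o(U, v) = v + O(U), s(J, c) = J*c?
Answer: 447816/2597 ≈ 172.44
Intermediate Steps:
o(U, v) = U + v (o(U, v) = v + U = U + v)
D(E) = -66/7 (D(E) = (⅐)*(-66) = -66/7)
C = 55977/10388 (C = -3*(-66/7 + 2675)/(-1535 + (55 - 4)) = -55977/(7*(-1535 + 51)) = -55977/(7*(-1484)) = -55977*(-1)/(7*1484) = -3*(-18659/10388) = 55977/10388 ≈ 5.3886)
C*s(-4, -8) = 55977*(-4*(-8))/10388 = (55977/10388)*32 = 447816/2597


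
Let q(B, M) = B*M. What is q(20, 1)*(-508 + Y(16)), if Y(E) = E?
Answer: -9840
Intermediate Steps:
q(20, 1)*(-508 + Y(16)) = (20*1)*(-508 + 16) = 20*(-492) = -9840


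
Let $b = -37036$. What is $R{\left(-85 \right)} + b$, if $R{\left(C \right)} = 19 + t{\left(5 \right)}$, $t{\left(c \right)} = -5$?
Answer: $-37022$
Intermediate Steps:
$R{\left(C \right)} = 14$ ($R{\left(C \right)} = 19 - 5 = 14$)
$R{\left(-85 \right)} + b = 14 - 37036 = -37022$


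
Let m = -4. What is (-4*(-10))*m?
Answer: -160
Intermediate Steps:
(-4*(-10))*m = -4*(-10)*(-4) = 40*(-4) = -160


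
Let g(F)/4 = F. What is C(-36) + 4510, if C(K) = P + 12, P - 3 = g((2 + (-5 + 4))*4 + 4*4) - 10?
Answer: 4595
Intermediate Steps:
g(F) = 4*F
P = 73 (P = 3 + (4*((2 + (-5 + 4))*4 + 4*4) - 10) = 3 + (4*((2 - 1)*4 + 16) - 10) = 3 + (4*(1*4 + 16) - 10) = 3 + (4*(4 + 16) - 10) = 3 + (4*20 - 10) = 3 + (80 - 10) = 3 + 70 = 73)
C(K) = 85 (C(K) = 73 + 12 = 85)
C(-36) + 4510 = 85 + 4510 = 4595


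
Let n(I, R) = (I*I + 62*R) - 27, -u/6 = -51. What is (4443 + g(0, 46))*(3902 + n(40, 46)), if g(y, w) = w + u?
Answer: 39927965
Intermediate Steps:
u = 306 (u = -6*(-51) = 306)
n(I, R) = -27 + I**2 + 62*R (n(I, R) = (I**2 + 62*R) - 27 = -27 + I**2 + 62*R)
g(y, w) = 306 + w (g(y, w) = w + 306 = 306 + w)
(4443 + g(0, 46))*(3902 + n(40, 46)) = (4443 + (306 + 46))*(3902 + (-27 + 40**2 + 62*46)) = (4443 + 352)*(3902 + (-27 + 1600 + 2852)) = 4795*(3902 + 4425) = 4795*8327 = 39927965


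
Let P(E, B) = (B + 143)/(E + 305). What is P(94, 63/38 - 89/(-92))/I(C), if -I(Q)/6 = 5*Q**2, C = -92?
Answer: -84851/59032337280 ≈ -1.4374e-6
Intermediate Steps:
P(E, B) = (143 + B)/(305 + E)
I(Q) = -30*Q**2
P(94, 63/38 - 89/(-92))/I(C) = ((143 + (63/38 - 89/(-92)))/(305 + 94))/((-30*(-92)**2)) = ((143 + (63*(1/38) - 89*(-1/92)))/399)/((-30*8464)) = ((143 + (63/38 + 89/92))/399)/(-253920) = ((143 + 4589/1748)/399)*(-1/253920) = ((1/399)*(254553/1748))*(-1/253920) = (84851/232484)*(-1/253920) = -84851/59032337280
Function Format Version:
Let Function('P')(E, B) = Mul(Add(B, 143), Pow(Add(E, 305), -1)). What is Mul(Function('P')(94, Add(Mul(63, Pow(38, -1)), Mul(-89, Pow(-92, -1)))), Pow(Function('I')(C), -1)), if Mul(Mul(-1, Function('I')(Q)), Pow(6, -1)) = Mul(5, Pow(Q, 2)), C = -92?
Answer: Rational(-84851, 59032337280) ≈ -1.4374e-6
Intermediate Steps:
Function('P')(E, B) = Mul(Pow(Add(305, E), -1), Add(143, B)) (Function('P')(E, B) = Mul(Add(143, B), Pow(Add(305, E), -1)) = Mul(Pow(Add(305, E), -1), Add(143, B)))
Function('I')(Q) = Mul(-30, Pow(Q, 2)) (Function('I')(Q) = Mul(-6, Mul(5, Pow(Q, 2))) = Mul(-30, Pow(Q, 2)))
Mul(Function('P')(94, Add(Mul(63, Pow(38, -1)), Mul(-89, Pow(-92, -1)))), Pow(Function('I')(C), -1)) = Mul(Mul(Pow(Add(305, 94), -1), Add(143, Add(Mul(63, Pow(38, -1)), Mul(-89, Pow(-92, -1))))), Pow(Mul(-30, Pow(-92, 2)), -1)) = Mul(Mul(Pow(399, -1), Add(143, Add(Mul(63, Rational(1, 38)), Mul(-89, Rational(-1, 92))))), Pow(Mul(-30, 8464), -1)) = Mul(Mul(Rational(1, 399), Add(143, Add(Rational(63, 38), Rational(89, 92)))), Pow(-253920, -1)) = Mul(Mul(Rational(1, 399), Add(143, Rational(4589, 1748))), Rational(-1, 253920)) = Mul(Mul(Rational(1, 399), Rational(254553, 1748)), Rational(-1, 253920)) = Mul(Rational(84851, 232484), Rational(-1, 253920)) = Rational(-84851, 59032337280)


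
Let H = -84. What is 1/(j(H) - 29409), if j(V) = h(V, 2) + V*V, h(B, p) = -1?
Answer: -1/22354 ≈ -4.4735e-5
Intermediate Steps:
j(V) = -1 + V² (j(V) = -1 + V*V = -1 + V²)
1/(j(H) - 29409) = 1/((-1 + (-84)²) - 29409) = 1/((-1 + 7056) - 29409) = 1/(7055 - 29409) = 1/(-22354) = -1/22354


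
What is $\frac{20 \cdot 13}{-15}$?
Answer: $- \frac{52}{3} \approx -17.333$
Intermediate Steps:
$\frac{20 \cdot 13}{-15} = 260 \left(- \frac{1}{15}\right) = - \frac{52}{3}$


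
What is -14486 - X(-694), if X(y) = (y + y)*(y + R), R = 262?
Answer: -614102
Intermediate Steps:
X(y) = 2*y*(262 + y) (X(y) = (y + y)*(y + 262) = (2*y)*(262 + y) = 2*y*(262 + y))
-14486 - X(-694) = -14486 - 2*(-694)*(262 - 694) = -14486 - 2*(-694)*(-432) = -14486 - 1*599616 = -14486 - 599616 = -614102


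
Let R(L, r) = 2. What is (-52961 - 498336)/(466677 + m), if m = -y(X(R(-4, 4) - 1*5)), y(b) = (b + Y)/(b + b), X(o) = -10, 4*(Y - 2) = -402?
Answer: -22051880/18666863 ≈ -1.1813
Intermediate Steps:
Y = -197/2 (Y = 2 + (¼)*(-402) = 2 - 201/2 = -197/2 ≈ -98.500)
y(b) = (-197/2 + b)/(2*b) (y(b) = (b - 197/2)/(b + b) = (-197/2 + b)/((2*b)) = (-197/2 + b)*(1/(2*b)) = (-197/2 + b)/(2*b))
m = -217/40 (m = -(-197 + 2*(-10))/(4*(-10)) = -(-1)*(-197 - 20)/(4*10) = -(-1)*(-217)/(4*10) = -1*217/40 = -217/40 ≈ -5.4250)
(-52961 - 498336)/(466677 + m) = (-52961 - 498336)/(466677 - 217/40) = -551297/18666863/40 = -551297*40/18666863 = -22051880/18666863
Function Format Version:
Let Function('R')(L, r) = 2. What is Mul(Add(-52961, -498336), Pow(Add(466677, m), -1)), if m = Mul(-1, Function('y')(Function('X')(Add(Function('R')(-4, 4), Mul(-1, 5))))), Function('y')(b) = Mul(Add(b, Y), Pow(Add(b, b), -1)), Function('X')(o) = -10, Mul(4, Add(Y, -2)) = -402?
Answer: Rational(-22051880, 18666863) ≈ -1.1813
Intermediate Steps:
Y = Rational(-197, 2) (Y = Add(2, Mul(Rational(1, 4), -402)) = Add(2, Rational(-201, 2)) = Rational(-197, 2) ≈ -98.500)
Function('y')(b) = Mul(Rational(1, 2), Pow(b, -1), Add(Rational(-197, 2), b)) (Function('y')(b) = Mul(Add(b, Rational(-197, 2)), Pow(Add(b, b), -1)) = Mul(Add(Rational(-197, 2), b), Pow(Mul(2, b), -1)) = Mul(Add(Rational(-197, 2), b), Mul(Rational(1, 2), Pow(b, -1))) = Mul(Rational(1, 2), Pow(b, -1), Add(Rational(-197, 2), b)))
m = Rational(-217, 40) (m = Mul(-1, Mul(Rational(1, 4), Pow(-10, -1), Add(-197, Mul(2, -10)))) = Mul(-1, Mul(Rational(1, 4), Rational(-1, 10), Add(-197, -20))) = Mul(-1, Mul(Rational(1, 4), Rational(-1, 10), -217)) = Mul(-1, Rational(217, 40)) = Rational(-217, 40) ≈ -5.4250)
Mul(Add(-52961, -498336), Pow(Add(466677, m), -1)) = Mul(Add(-52961, -498336), Pow(Add(466677, Rational(-217, 40)), -1)) = Mul(-551297, Pow(Rational(18666863, 40), -1)) = Mul(-551297, Rational(40, 18666863)) = Rational(-22051880, 18666863)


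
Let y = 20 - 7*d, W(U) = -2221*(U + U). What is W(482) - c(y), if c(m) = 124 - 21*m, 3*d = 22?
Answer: -2141826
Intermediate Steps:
d = 22/3 (d = (⅓)*22 = 22/3 ≈ 7.3333)
W(U) = -4442*U
y = -94/3 (y = 20 - 7*22/3 = 20 - 154/3 = -94/3 ≈ -31.333)
c(m) = 124 - 21*m
W(482) - c(y) = -4442*482 - (124 - 21*(-94/3)) = -2141044 - (124 + 658) = -2141044 - 1*782 = -2141044 - 782 = -2141826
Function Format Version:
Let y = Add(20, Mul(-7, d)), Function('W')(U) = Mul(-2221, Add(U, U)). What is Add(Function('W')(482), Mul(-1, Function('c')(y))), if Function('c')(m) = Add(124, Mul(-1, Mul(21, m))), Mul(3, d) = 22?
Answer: -2141826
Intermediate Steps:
d = Rational(22, 3) (d = Mul(Rational(1, 3), 22) = Rational(22, 3) ≈ 7.3333)
Function('W')(U) = Mul(-4442, U) (Function('W')(U) = Mul(-2221, Mul(2, U)) = Mul(-4442, U))
y = Rational(-94, 3) (y = Add(20, Mul(-7, Rational(22, 3))) = Add(20, Rational(-154, 3)) = Rational(-94, 3) ≈ -31.333)
Function('c')(m) = Add(124, Mul(-21, m))
Add(Function('W')(482), Mul(-1, Function('c')(y))) = Add(Mul(-4442, 482), Mul(-1, Add(124, Mul(-21, Rational(-94, 3))))) = Add(-2141044, Mul(-1, Add(124, 658))) = Add(-2141044, Mul(-1, 782)) = Add(-2141044, -782) = -2141826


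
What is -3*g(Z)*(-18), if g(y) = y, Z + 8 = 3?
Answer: -270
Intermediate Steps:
Z = -5 (Z = -8 + 3 = -5)
-3*g(Z)*(-18) = -3*(-5)*(-18) = 15*(-18) = -270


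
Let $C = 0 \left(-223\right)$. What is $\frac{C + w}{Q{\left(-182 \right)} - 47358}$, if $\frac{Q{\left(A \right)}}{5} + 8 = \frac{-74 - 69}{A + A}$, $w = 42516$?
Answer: $- \frac{396816}{442363} \approx -0.89704$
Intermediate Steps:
$Q{\left(A \right)} = -40 - \frac{715}{2 A}$ ($Q{\left(A \right)} = -40 + 5 \frac{-74 - 69}{A + A} = -40 + 5 \left(- \frac{143}{2 A}\right) = -40 - \frac{715}{2 A}$)
$C = 0$
$\frac{C + w}{Q{\left(-182 \right)} - 47358} = \frac{0 + 42516}{\left(-40 - \frac{715}{2 \left(-182\right)}\right) - 47358} = \frac{42516}{\left(-40 - - \frac{55}{28}\right) - 47358} = \frac{42516}{\left(-40 + \frac{55}{28}\right) - 47358} = \frac{42516}{- \frac{1065}{28} - 47358} = \frac{42516}{- \frac{1327089}{28}} = 42516 \left(- \frac{28}{1327089}\right) = - \frac{396816}{442363}$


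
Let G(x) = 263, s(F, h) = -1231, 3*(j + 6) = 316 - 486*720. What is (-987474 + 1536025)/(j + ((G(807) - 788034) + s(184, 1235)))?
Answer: -1645653/2716628 ≈ -0.60577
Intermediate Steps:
j = -349622/3 (j = -6 + (316 - 486*720)/3 = -6 + (316 - 349920)/3 = -6 + (⅓)*(-349604) = -6 - 349604/3 = -349622/3 ≈ -1.1654e+5)
(-987474 + 1536025)/(j + ((G(807) - 788034) + s(184, 1235))) = (-987474 + 1536025)/(-349622/3 + ((263 - 788034) - 1231)) = 548551/(-349622/3 + (-787771 - 1231)) = 548551/(-349622/3 - 789002) = 548551/(-2716628/3) = 548551*(-3/2716628) = -1645653/2716628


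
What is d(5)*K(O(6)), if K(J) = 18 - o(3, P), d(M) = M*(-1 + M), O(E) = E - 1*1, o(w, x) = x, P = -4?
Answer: 440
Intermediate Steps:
O(E) = -1 + E (O(E) = E - 1 = -1 + E)
K(J) = 22 (K(J) = 18 - 1*(-4) = 18 + 4 = 22)
d(5)*K(O(6)) = (5*(-1 + 5))*22 = (5*4)*22 = 20*22 = 440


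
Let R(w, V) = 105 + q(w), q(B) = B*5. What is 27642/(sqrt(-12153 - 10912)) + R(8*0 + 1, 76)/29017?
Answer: 110/29017 - 27642*I*sqrt(23065)/23065 ≈ 0.0037909 - 182.01*I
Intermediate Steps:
q(B) = 5*B
R(w, V) = 105 + 5*w
27642/(sqrt(-12153 - 10912)) + R(8*0 + 1, 76)/29017 = 27642/(sqrt(-12153 - 10912)) + (105 + 5*(8*0 + 1))/29017 = 27642/(sqrt(-23065)) + (105 + 5*(0 + 1))*(1/29017) = 27642/((I*sqrt(23065))) + (105 + 5*1)*(1/29017) = 27642*(-I*sqrt(23065)/23065) + (105 + 5)*(1/29017) = -27642*I*sqrt(23065)/23065 + 110*(1/29017) = -27642*I*sqrt(23065)/23065 + 110/29017 = 110/29017 - 27642*I*sqrt(23065)/23065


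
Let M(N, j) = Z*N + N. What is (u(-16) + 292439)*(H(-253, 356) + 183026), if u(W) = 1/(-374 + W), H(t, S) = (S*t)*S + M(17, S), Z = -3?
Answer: -606015204865024/65 ≈ -9.3233e+12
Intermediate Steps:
M(N, j) = -2*N (M(N, j) = -3*N + N = -2*N)
H(t, S) = -34 + t*S**2 (H(t, S) = (S*t)*S - 2*17 = t*S**2 - 34 = -34 + t*S**2)
(u(-16) + 292439)*(H(-253, 356) + 183026) = (1/(-374 - 16) + 292439)*((-34 - 253*356**2) + 183026) = (1/(-390) + 292439)*((-34 - 253*126736) + 183026) = (-1/390 + 292439)*((-34 - 32064208) + 183026) = 114051209*(-32064242 + 183026)/390 = (114051209/390)*(-31881216) = -606015204865024/65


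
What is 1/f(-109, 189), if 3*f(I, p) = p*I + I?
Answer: -3/20710 ≈ -0.00014486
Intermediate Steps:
f(I, p) = I/3 + I*p/3 (f(I, p) = (p*I + I)/3 = (I*p + I)/3 = (I + I*p)/3 = I/3 + I*p/3)
1/f(-109, 189) = 1/((1/3)*(-109)*(1 + 189)) = 1/((1/3)*(-109)*190) = 1/(-20710/3) = -3/20710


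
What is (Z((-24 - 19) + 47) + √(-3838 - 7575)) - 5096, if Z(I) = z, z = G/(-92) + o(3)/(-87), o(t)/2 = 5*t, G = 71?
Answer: -13599107/2668 + I*√11413 ≈ -5097.1 + 106.83*I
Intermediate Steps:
o(t) = 10*t (o(t) = 2*(5*t) = 10*t)
z = -2979/2668 (z = 71/(-92) + (10*3)/(-87) = 71*(-1/92) + 30*(-1/87) = -71/92 - 10/29 = -2979/2668 ≈ -1.1166)
Z(I) = -2979/2668
(Z((-24 - 19) + 47) + √(-3838 - 7575)) - 5096 = (-2979/2668 + √(-3838 - 7575)) - 5096 = (-2979/2668 + √(-11413)) - 5096 = (-2979/2668 + I*√11413) - 5096 = -13599107/2668 + I*√11413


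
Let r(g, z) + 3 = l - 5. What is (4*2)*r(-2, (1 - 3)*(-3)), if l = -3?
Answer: -88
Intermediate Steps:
r(g, z) = -11 (r(g, z) = -3 + (-3 - 5) = -3 - 8 = -11)
(4*2)*r(-2, (1 - 3)*(-3)) = (4*2)*(-11) = 8*(-11) = -88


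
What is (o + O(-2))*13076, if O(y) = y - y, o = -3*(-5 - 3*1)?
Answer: 313824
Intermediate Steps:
o = 24 (o = -3*(-5 - 3) = -3*(-8) = 24)
O(y) = 0
(o + O(-2))*13076 = (24 + 0)*13076 = 24*13076 = 313824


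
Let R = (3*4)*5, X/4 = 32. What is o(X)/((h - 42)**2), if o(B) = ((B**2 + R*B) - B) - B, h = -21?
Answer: 7936/1323 ≈ 5.9985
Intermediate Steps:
X = 128 (X = 4*32 = 128)
R = 60 (R = 12*5 = 60)
o(B) = B**2 + 58*B (o(B) = ((B**2 + 60*B) - B) - B = (B**2 + 59*B) - B = B**2 + 58*B)
o(X)/((h - 42)**2) = (128*(58 + 128))/((-21 - 42)**2) = (128*186)/((-63)**2) = 23808/3969 = 23808*(1/3969) = 7936/1323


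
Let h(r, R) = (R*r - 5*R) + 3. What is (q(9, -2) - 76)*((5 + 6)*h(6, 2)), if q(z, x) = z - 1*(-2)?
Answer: -3575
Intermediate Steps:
h(r, R) = 3 - 5*R + R*r (h(r, R) = (-5*R + R*r) + 3 = 3 - 5*R + R*r)
q(z, x) = 2 + z (q(z, x) = z + 2 = 2 + z)
(q(9, -2) - 76)*((5 + 6)*h(6, 2)) = ((2 + 9) - 76)*((5 + 6)*(3 - 5*2 + 2*6)) = (11 - 76)*(11*(3 - 10 + 12)) = -715*5 = -65*55 = -3575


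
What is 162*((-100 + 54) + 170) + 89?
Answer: 20177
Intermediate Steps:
162*((-100 + 54) + 170) + 89 = 162*(-46 + 170) + 89 = 162*124 + 89 = 20088 + 89 = 20177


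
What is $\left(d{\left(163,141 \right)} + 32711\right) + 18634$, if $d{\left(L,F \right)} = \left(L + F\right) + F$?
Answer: $51790$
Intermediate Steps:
$d{\left(L,F \right)} = L + 2 F$ ($d{\left(L,F \right)} = \left(F + L\right) + F = L + 2 F$)
$\left(d{\left(163,141 \right)} + 32711\right) + 18634 = \left(\left(163 + 2 \cdot 141\right) + 32711\right) + 18634 = \left(\left(163 + 282\right) + 32711\right) + 18634 = \left(445 + 32711\right) + 18634 = 33156 + 18634 = 51790$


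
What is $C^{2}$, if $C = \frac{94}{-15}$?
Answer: $\frac{8836}{225} \approx 39.271$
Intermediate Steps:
$C = - \frac{94}{15}$ ($C = 94 \left(- \frac{1}{15}\right) = - \frac{94}{15} \approx -6.2667$)
$C^{2} = \left(- \frac{94}{15}\right)^{2} = \frac{8836}{225}$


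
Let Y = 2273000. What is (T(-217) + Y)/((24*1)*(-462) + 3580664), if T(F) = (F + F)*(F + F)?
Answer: 615339/892394 ≈ 0.68954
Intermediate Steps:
T(F) = 4*F**2 (T(F) = (2*F)*(2*F) = 4*F**2)
(T(-217) + Y)/((24*1)*(-462) + 3580664) = (4*(-217)**2 + 2273000)/((24*1)*(-462) + 3580664) = (4*47089 + 2273000)/(24*(-462) + 3580664) = (188356 + 2273000)/(-11088 + 3580664) = 2461356/3569576 = 2461356*(1/3569576) = 615339/892394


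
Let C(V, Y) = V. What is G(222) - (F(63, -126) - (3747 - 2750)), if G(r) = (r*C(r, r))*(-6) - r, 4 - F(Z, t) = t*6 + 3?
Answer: -295686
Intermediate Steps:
F(Z, t) = 1 - 6*t (F(Z, t) = 4 - (t*6 + 3) = 4 - (6*t + 3) = 4 - (3 + 6*t) = 4 + (-3 - 6*t) = 1 - 6*t)
G(r) = -r - 6*r² (G(r) = (r*r)*(-6) - r = r²*(-6) - r = -6*r² - r = -r - 6*r²)
G(222) - (F(63, -126) - (3747 - 2750)) = -1*222*(1 + 6*222) - ((1 - 6*(-126)) - (3747 - 2750)) = -1*222*(1 + 1332) - ((1 + 756) - 1*997) = -1*222*1333 - (757 - 997) = -295926 - 1*(-240) = -295926 + 240 = -295686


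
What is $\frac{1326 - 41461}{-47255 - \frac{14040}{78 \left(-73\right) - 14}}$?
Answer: $\frac{11454529}{13485875} \approx 0.84937$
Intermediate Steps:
$\frac{1326 - 41461}{-47255 - \frac{14040}{78 \left(-73\right) - 14}} = - \frac{40135}{-47255 - \frac{14040}{-5694 - 14}} = - \frac{40135}{-47255 - \frac{14040}{-5708}} = - \frac{40135}{-47255 - - \frac{3510}{1427}} = - \frac{40135}{-47255 + \frac{3510}{1427}} = - \frac{40135}{- \frac{67429375}{1427}} = \left(-40135\right) \left(- \frac{1427}{67429375}\right) = \frac{11454529}{13485875}$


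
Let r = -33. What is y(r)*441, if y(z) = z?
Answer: -14553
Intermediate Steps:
y(r)*441 = -33*441 = -14553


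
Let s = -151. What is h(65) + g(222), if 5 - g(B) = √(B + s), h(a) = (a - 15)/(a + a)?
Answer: 70/13 - √71 ≈ -3.0415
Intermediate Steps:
h(a) = (-15 + a)/(2*a) (h(a) = (-15 + a)/((2*a)) = (-15 + a)*(1/(2*a)) = (-15 + a)/(2*a))
g(B) = 5 - √(-151 + B) (g(B) = 5 - √(B - 151) = 5 - √(-151 + B))
h(65) + g(222) = (½)*(-15 + 65)/65 + (5 - √(-151 + 222)) = (½)*(1/65)*50 + (5 - √71) = 5/13 + (5 - √71) = 70/13 - √71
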